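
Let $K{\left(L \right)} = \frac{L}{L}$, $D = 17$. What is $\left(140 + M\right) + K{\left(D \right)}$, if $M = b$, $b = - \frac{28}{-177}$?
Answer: $\frac{24985}{177} \approx 141.16$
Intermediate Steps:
$K{\left(L \right)} = 1$
$b = \frac{28}{177}$ ($b = \left(-28\right) \left(- \frac{1}{177}\right) = \frac{28}{177} \approx 0.15819$)
$M = \frac{28}{177} \approx 0.15819$
$\left(140 + M\right) + K{\left(D \right)} = \left(140 + \frac{28}{177}\right) + 1 = \frac{24808}{177} + 1 = \frac{24985}{177}$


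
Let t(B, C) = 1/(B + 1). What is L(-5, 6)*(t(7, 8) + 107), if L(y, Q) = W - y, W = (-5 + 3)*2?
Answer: 857/8 ≈ 107.13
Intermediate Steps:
t(B, C) = 1/(1 + B)
W = -4 (W = -2*2 = -4)
L(y, Q) = -4 - y
L(-5, 6)*(t(7, 8) + 107) = (-4 - 1*(-5))*(1/(1 + 7) + 107) = (-4 + 5)*(1/8 + 107) = 1*(⅛ + 107) = 1*(857/8) = 857/8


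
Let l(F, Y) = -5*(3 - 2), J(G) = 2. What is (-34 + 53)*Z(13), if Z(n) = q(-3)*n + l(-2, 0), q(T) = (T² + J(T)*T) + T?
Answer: -95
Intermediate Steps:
q(T) = T² + 3*T (q(T) = (T² + 2*T) + T = T² + 3*T)
l(F, Y) = -5 (l(F, Y) = -5*1 = -5)
Z(n) = -5 (Z(n) = (-3*(3 - 3))*n - 5 = (-3*0)*n - 5 = 0*n - 5 = 0 - 5 = -5)
(-34 + 53)*Z(13) = (-34 + 53)*(-5) = 19*(-5) = -95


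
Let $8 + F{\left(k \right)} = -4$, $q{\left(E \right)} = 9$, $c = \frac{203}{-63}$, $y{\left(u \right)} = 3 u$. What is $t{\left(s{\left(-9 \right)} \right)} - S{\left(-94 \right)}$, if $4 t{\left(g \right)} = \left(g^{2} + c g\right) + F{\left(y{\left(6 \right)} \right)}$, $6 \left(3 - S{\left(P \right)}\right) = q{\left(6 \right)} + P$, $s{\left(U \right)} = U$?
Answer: $\frac{22}{3} \approx 7.3333$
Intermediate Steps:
$c = - \frac{29}{9}$ ($c = 203 \left(- \frac{1}{63}\right) = - \frac{29}{9} \approx -3.2222$)
$F{\left(k \right)} = -12$ ($F{\left(k \right)} = -8 - 4 = -12$)
$S{\left(P \right)} = \frac{3}{2} - \frac{P}{6}$ ($S{\left(P \right)} = 3 - \frac{9 + P}{6} = 3 - \left(\frac{3}{2} + \frac{P}{6}\right) = \frac{3}{2} - \frac{P}{6}$)
$t{\left(g \right)} = -3 - \frac{29 g}{36} + \frac{g^{2}}{4}$ ($t{\left(g \right)} = \frac{\left(g^{2} - \frac{29 g}{9}\right) - 12}{4} = \frac{-12 + g^{2} - \frac{29 g}{9}}{4} = -3 - \frac{29 g}{36} + \frac{g^{2}}{4}$)
$t{\left(s{\left(-9 \right)} \right)} - S{\left(-94 \right)} = \left(-3 - - \frac{29}{4} + \frac{\left(-9\right)^{2}}{4}\right) - \left(\frac{3}{2} - - \frac{47}{3}\right) = \left(-3 + \frac{29}{4} + \frac{1}{4} \cdot 81\right) - \left(\frac{3}{2} + \frac{47}{3}\right) = \left(-3 + \frac{29}{4} + \frac{81}{4}\right) - \frac{103}{6} = \frac{49}{2} - \frac{103}{6} = \frac{22}{3}$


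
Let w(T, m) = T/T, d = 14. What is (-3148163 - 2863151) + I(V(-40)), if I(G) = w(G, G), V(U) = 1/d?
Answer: -6011313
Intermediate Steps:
V(U) = 1/14
w(T, m) = 1
I(G) = 1
(-3148163 - 2863151) + I(V(-40)) = (-3148163 - 2863151) + 1 = -6011314 + 1 = -6011313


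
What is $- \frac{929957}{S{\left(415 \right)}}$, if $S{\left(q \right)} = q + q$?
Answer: $- \frac{929957}{830} \approx -1120.4$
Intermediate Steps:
$S{\left(q \right)} = 2 q$
$- \frac{929957}{S{\left(415 \right)}} = - \frac{929957}{2 \cdot 415} = - \frac{929957}{830}$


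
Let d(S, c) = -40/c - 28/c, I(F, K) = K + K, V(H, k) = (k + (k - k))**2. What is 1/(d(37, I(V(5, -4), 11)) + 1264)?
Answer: 11/13870 ≈ 0.00079308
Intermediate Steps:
V(H, k) = k**2 (V(H, k) = (k + 0)**2 = k**2)
I(F, K) = 2*K
d(S, c) = -68/c
1/(d(37, I(V(5, -4), 11)) + 1264) = 1/(-68/(2*11) + 1264) = 1/(-68/22 + 1264) = 1/(-68*1/22 + 1264) = 1/(-34/11 + 1264) = 1/(13870/11) = 11/13870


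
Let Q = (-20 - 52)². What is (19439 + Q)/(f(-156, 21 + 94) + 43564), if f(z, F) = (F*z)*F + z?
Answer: -24623/2019692 ≈ -0.012191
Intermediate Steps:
f(z, F) = z + z*F² (f(z, F) = z*F² + z = z + z*F²)
Q = 5184 (Q = (-72)² = 5184)
(19439 + Q)/(f(-156, 21 + 94) + 43564) = (19439 + 5184)/(-156*(1 + (21 + 94)²) + 43564) = 24623/(-156*(1 + 115²) + 43564) = 24623/(-156*(1 + 13225) + 43564) = 24623/(-156*13226 + 43564) = 24623/(-2063256 + 43564) = 24623/(-2019692) = 24623*(-1/2019692) = -24623/2019692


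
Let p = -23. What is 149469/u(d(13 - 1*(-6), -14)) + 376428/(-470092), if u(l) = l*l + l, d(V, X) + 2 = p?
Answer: 5836527029/23504600 ≈ 248.31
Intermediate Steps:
d(V, X) = -25 (d(V, X) = -2 - 23 = -25)
u(l) = l + l**2 (u(l) = l**2 + l = l + l**2)
149469/u(d(13 - 1*(-6), -14)) + 376428/(-470092) = 149469/((-25*(1 - 25))) + 376428/(-470092) = 149469/((-25*(-24))) + 376428*(-1/470092) = 149469/600 - 94107/117523 = 149469*(1/600) - 94107/117523 = 49823/200 - 94107/117523 = 5836527029/23504600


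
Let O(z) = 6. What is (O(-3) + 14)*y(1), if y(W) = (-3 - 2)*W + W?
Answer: -80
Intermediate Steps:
y(W) = -4*W (y(W) = -5*W + W = -4*W)
(O(-3) + 14)*y(1) = (6 + 14)*(-4*1) = 20*(-4) = -80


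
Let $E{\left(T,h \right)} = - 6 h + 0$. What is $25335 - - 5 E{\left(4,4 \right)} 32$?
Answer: $21495$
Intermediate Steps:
$E{\left(T,h \right)} = - 6 h$
$25335 - - 5 E{\left(4,4 \right)} 32 = 25335 - - 5 \left(\left(-6\right) 4\right) 32 = 25335 - \left(-5\right) \left(-24\right) 32 = 25335 - 120 \cdot 32 = 25335 - 3840 = 21495$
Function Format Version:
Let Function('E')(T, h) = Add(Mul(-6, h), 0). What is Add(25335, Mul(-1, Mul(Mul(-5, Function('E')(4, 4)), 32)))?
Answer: 21495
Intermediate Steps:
Function('E')(T, h) = Mul(-6, h)
Add(25335, Mul(-1, Mul(Mul(-5, Function('E')(4, 4)), 32))) = Add(25335, Mul(-1, Mul(Mul(-5, Mul(-6, 4)), 32))) = Add(25335, Mul(-1, Mul(Mul(-5, -24), 32))) = Add(25335, Mul(-1, Mul(120, 32))) = Add(25335, Mul(-1, 3840)) = Add(25335, -3840) = 21495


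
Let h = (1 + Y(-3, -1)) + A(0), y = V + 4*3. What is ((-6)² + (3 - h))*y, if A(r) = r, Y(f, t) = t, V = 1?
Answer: 507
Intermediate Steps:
y = 13 (y = 1 + 4*3 = 1 + 12 = 13)
h = 0 (h = (1 - 1) + 0 = 0 + 0 = 0)
((-6)² + (3 - h))*y = ((-6)² + (3 - 1*0))*13 = (36 + (3 + 0))*13 = (36 + 3)*13 = 39*13 = 507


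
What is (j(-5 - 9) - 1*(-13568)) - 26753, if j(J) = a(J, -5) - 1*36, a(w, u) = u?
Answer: -13226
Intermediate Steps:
j(J) = -41 (j(J) = -5 - 1*36 = -5 - 36 = -41)
(j(-5 - 9) - 1*(-13568)) - 26753 = (-41 - 1*(-13568)) - 26753 = (-41 + 13568) - 26753 = 13527 - 26753 = -13226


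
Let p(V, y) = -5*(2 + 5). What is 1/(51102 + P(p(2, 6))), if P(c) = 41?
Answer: 1/51143 ≈ 1.9553e-5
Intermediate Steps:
p(V, y) = -35 (p(V, y) = -5*7 = -35)
1/(51102 + P(p(2, 6))) = 1/(51102 + 41) = 1/51143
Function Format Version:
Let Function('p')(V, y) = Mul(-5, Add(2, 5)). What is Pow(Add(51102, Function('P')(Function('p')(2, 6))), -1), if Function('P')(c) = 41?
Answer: Rational(1, 51143) ≈ 1.9553e-5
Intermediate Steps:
Function('p')(V, y) = -35 (Function('p')(V, y) = Mul(-5, 7) = -35)
Pow(Add(51102, Function('P')(Function('p')(2, 6))), -1) = Pow(Add(51102, 41), -1) = Pow(51143, -1) = Rational(1, 51143)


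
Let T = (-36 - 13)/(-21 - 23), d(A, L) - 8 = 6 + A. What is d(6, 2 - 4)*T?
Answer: 245/11 ≈ 22.273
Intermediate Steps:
d(A, L) = 14 + A (d(A, L) = 8 + (6 + A) = 14 + A)
T = 49/44 (T = -49/(-44) = -49*(-1/44) = 49/44 ≈ 1.1136)
d(6, 2 - 4)*T = (14 + 6)*(49/44) = 20*(49/44) = 245/11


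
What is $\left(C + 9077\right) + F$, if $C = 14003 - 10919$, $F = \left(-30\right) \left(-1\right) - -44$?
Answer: $12235$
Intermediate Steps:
$F = 74$ ($F = 30 + 44 = 74$)
$C = 3084$ ($C = 14003 - 10919 = 3084$)
$\left(C + 9077\right) + F = \left(3084 + 9077\right) + 74 = 12161 + 74 = 12235$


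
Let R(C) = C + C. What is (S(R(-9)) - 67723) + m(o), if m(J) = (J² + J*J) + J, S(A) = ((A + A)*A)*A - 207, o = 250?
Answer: 45656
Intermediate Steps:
R(C) = 2*C
S(A) = -207 + 2*A³ (S(A) = ((2*A)*A)*A - 207 = (2*A²)*A - 207 = 2*A³ - 207 = -207 + 2*A³)
m(J) = J + 2*J² (m(J) = (J² + J²) + J = 2*J² + J = J + 2*J²)
(S(R(-9)) - 67723) + m(o) = ((-207 + 2*(2*(-9))³) - 67723) + 250*(1 + 2*250) = ((-207 + 2*(-18)³) - 67723) + 250*(1 + 500) = ((-207 + 2*(-5832)) - 67723) + 250*501 = ((-207 - 11664) - 67723) + 125250 = (-11871 - 67723) + 125250 = -79594 + 125250 = 45656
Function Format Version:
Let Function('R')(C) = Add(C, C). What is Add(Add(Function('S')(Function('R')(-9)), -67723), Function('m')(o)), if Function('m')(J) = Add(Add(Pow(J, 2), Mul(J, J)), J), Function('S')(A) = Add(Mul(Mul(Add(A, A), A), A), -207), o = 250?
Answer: 45656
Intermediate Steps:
Function('R')(C) = Mul(2, C)
Function('S')(A) = Add(-207, Mul(2, Pow(A, 3))) (Function('S')(A) = Add(Mul(Mul(Mul(2, A), A), A), -207) = Add(Mul(Mul(2, Pow(A, 2)), A), -207) = Add(Mul(2, Pow(A, 3)), -207) = Add(-207, Mul(2, Pow(A, 3))))
Function('m')(J) = Add(J, Mul(2, Pow(J, 2))) (Function('m')(J) = Add(Add(Pow(J, 2), Pow(J, 2)), J) = Add(Mul(2, Pow(J, 2)), J) = Add(J, Mul(2, Pow(J, 2))))
Add(Add(Function('S')(Function('R')(-9)), -67723), Function('m')(o)) = Add(Add(Add(-207, Mul(2, Pow(Mul(2, -9), 3))), -67723), Mul(250, Add(1, Mul(2, 250)))) = Add(Add(Add(-207, Mul(2, Pow(-18, 3))), -67723), Mul(250, Add(1, 500))) = Add(Add(Add(-207, Mul(2, -5832)), -67723), Mul(250, 501)) = Add(Add(Add(-207, -11664), -67723), 125250) = Add(Add(-11871, -67723), 125250) = Add(-79594, 125250) = 45656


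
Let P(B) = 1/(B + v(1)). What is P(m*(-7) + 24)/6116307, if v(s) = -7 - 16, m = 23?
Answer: -1/978609120 ≈ -1.0219e-9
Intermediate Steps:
v(s) = -23
P(B) = 1/(-23 + B) (P(B) = 1/(B - 23) = 1/(-23 + B))
P(m*(-7) + 24)/6116307 = 1/((-23 + (23*(-7) + 24))*6116307) = (1/6116307)/(-23 + (-161 + 24)) = (1/6116307)/(-23 - 137) = (1/6116307)/(-160) = -1/160*1/6116307 = -1/978609120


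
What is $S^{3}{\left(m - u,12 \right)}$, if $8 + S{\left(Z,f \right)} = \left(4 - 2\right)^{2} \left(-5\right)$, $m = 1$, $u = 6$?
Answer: $-21952$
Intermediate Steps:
$S{\left(Z,f \right)} = -28$ ($S{\left(Z,f \right)} = -8 + \left(4 - 2\right)^{2} \left(-5\right) = -8 + 2^{2} \left(-5\right) = -8 + 4 \left(-5\right) = -8 - 20 = -28$)
$S^{3}{\left(m - u,12 \right)} = \left(-28\right)^{3} = -21952$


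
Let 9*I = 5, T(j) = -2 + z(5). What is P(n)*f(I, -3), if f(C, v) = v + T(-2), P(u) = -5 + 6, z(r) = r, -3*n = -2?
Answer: 0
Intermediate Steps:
n = ⅔ (n = -⅓*(-2) = ⅔ ≈ 0.66667)
P(u) = 1
T(j) = 3 (T(j) = -2 + 5 = 3)
I = 5/9 (I = (⅑)*5 = 5/9 ≈ 0.55556)
f(C, v) = 3 + v (f(C, v) = v + 3 = 3 + v)
P(n)*f(I, -3) = 1*(3 - 3) = 1*0 = 0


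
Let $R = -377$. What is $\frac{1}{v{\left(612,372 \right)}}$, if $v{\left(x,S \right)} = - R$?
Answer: $\frac{1}{377} \approx 0.0026525$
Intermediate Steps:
$v{\left(x,S \right)} = 377$ ($v{\left(x,S \right)} = \left(-1\right) \left(-377\right) = 377$)
$\frac{1}{v{\left(612,372 \right)}} = \frac{1}{377}$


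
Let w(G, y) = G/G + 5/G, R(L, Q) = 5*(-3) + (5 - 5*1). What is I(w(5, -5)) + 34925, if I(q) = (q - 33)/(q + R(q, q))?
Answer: 454056/13 ≈ 34927.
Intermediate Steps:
R(L, Q) = -15 (R(L, Q) = -15 + (5 - 5) = -15 + 0 = -15)
w(G, y) = 1 + 5/G
I(q) = (-33 + q)/(-15 + q) (I(q) = (q - 33)/(q - 15) = (-33 + q)/(-15 + q))
I(w(5, -5)) + 34925 = (-33 + (5 + 5)/5)/(-15 + (5 + 5)/5) + 34925 = (-33 + (⅕)*10)/(-15 + (⅕)*10) + 34925 = (-33 + 2)/(-15 + 2) + 34925 = -31/(-13) + 34925 = -1/13*(-31) + 34925 = 31/13 + 34925 = 454056/13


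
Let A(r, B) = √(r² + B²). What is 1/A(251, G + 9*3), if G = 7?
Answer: √64157/64157 ≈ 0.0039480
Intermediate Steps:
A(r, B) = √(B² + r²)
1/A(251, G + 9*3) = 1/(√((7 + 9*3)² + 251²)) = 1/(√((7 + 27)² + 63001)) = 1/(√(34² + 63001)) = 1/(√(1156 + 63001)) = 1/(√64157) = √64157/64157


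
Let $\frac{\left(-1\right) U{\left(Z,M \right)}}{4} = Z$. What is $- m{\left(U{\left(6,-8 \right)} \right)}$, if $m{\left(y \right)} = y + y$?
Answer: $48$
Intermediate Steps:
$U{\left(Z,M \right)} = - 4 Z$
$m{\left(y \right)} = 2 y$
$- m{\left(U{\left(6,-8 \right)} \right)} = - 2 \left(\left(-4\right) 6\right) = - 2 \left(-24\right) = \left(-1\right) \left(-48\right) = 48$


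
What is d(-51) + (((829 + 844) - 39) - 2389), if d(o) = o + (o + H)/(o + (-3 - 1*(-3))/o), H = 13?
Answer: -41068/51 ≈ -805.25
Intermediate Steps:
d(o) = o + (13 + o)/o (d(o) = o + (o + 13)/(o + (-3 - 1*(-3))/o) = o + (13 + o)/(o + (-3 + 3)/o) = o + (13 + o)/(o + 0/o) = o + (13 + o)/(o + 0) = o + (13 + o)/o)
d(-51) + (((829 + 844) - 39) - 2389) = (1 - 51 + 13/(-51)) + (((829 + 844) - 39) - 2389) = (1 - 51 + 13*(-1/51)) + ((1673 - 39) - 2389) = (1 - 51 - 13/51) + (1634 - 2389) = -2563/51 - 755 = -41068/51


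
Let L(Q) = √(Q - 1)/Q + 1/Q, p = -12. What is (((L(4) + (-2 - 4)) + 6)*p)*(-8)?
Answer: 24 + 24*√3 ≈ 65.569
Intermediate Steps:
L(Q) = 1/Q + √(-1 + Q)/Q (L(Q) = √(-1 + Q)/Q + 1/Q = 1/Q + √(-1 + Q)/Q)
(((L(4) + (-2 - 4)) + 6)*p)*(-8) = ((((1 + √(-1 + 4))/4 + (-2 - 4)) + 6)*(-12))*(-8) = ((((1 + √3)/4 - 6) + 6)*(-12))*(-8) = ((((¼ + √3/4) - 6) + 6)*(-12))*(-8) = (((-23/4 + √3/4) + 6)*(-12))*(-8) = ((¼ + √3/4)*(-12))*(-8) = (-3 - 3*√3)*(-8) = 24 + 24*√3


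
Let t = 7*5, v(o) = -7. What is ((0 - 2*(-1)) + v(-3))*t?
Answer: -175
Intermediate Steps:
t = 35
((0 - 2*(-1)) + v(-3))*t = ((0 - 2*(-1)) - 7)*35 = ((0 + 2) - 7)*35 = (2 - 7)*35 = -5*35 = -175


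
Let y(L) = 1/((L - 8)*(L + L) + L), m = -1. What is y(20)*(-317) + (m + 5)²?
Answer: 7683/500 ≈ 15.366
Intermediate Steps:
y(L) = 1/(L + 2*L*(-8 + L)) (y(L) = 1/((-8 + L)*(2*L) + L) = 1/(2*L*(-8 + L) + L) = 1/(L + 2*L*(-8 + L)))
y(20)*(-317) + (m + 5)² = (1/(20*(-15 + 2*20)))*(-317) + (-1 + 5)² = (1/(20*(-15 + 40)))*(-317) + 4² = ((1/20)/25)*(-317) + 16 = ((1/20)*(1/25))*(-317) + 16 = (1/500)*(-317) + 16 = -317/500 + 16 = 7683/500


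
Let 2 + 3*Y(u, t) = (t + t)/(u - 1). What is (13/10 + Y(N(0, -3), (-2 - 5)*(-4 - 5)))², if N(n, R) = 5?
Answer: 27889/225 ≈ 123.95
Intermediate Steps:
Y(u, t) = -⅔ + 2*t/(3*(-1 + u)) (Y(u, t) = -⅔ + ((t + t)/(u - 1))/3 = -⅔ + ((2*t)/(-1 + u))/3 = -⅔ + (2*t/(-1 + u))/3 = -⅔ + 2*t/(3*(-1 + u)))
(13/10 + Y(N(0, -3), (-2 - 5)*(-4 - 5)))² = (13/10 + 2*(1 + (-2 - 5)*(-4 - 5) - 1*5)/(3*(-1 + 5)))² = (13*(⅒) + (⅔)*(1 - 7*(-9) - 5)/4)² = (13/10 + (⅔)*(¼)*(1 + 63 - 5))² = (13/10 + (⅔)*(¼)*59)² = (13/10 + 59/6)² = (167/15)² = 27889/225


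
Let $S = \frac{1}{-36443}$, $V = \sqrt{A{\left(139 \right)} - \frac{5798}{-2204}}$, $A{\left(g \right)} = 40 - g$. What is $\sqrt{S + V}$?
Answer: $\frac{\sqrt{-44256524972 + 1463557658398 i \sqrt{117031298}}}{40160186} \approx 2.2155 + 2.2155 i$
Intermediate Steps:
$V = \frac{i \sqrt{117031298}}{1102}$ ($V = \sqrt{\left(40 - 139\right) - \frac{5798}{-2204}} = \sqrt{\left(40 - 139\right) - - \frac{2899}{1102}} = \sqrt{-99 + \frac{2899}{1102}} = \sqrt{- \frac{106199}{1102}} = \frac{i \sqrt{117031298}}{1102} \approx 9.8168 i$)
$S = - \frac{1}{36443} \approx -2.744 \cdot 10^{-5}$
$\sqrt{S + V} = \sqrt{- \frac{1}{36443} + \frac{i \sqrt{117031298}}{1102}}$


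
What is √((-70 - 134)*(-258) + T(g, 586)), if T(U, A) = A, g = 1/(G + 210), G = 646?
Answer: √53218 ≈ 230.69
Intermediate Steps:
g = 1/856 (g = 1/(646 + 210) = 1/856 ≈ 0.0011682)
√((-70 - 134)*(-258) + T(g, 586)) = √((-70 - 134)*(-258) + 586) = √(-204*(-258) + 586) = √(52632 + 586) = √53218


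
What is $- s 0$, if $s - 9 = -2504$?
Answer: $0$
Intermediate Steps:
$s = -2495$ ($s = 9 - 2504 = -2495$)
$- s 0 = - \left(-2495\right) 0 = \left(-1\right) 0 = 0$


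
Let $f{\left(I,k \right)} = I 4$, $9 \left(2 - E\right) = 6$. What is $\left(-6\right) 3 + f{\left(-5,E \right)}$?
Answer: $-38$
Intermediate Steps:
$E = \frac{4}{3}$ ($E = 2 - \frac{2}{3} = \frac{4}{3} \approx 1.3333$)
$f{\left(I,k \right)} = 4 I$
$\left(-6\right) 3 + f{\left(-5,E \right)} = \left(-6\right) 3 + 4 \left(-5\right) = -18 - 20 = -38$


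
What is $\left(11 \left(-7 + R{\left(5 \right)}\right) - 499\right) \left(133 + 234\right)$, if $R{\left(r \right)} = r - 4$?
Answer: $-207355$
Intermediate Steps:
$R{\left(r \right)} = -4 + r$
$\left(11 \left(-7 + R{\left(5 \right)}\right) - 499\right) \left(133 + 234\right) = \left(11 \left(-7 + \left(-4 + 5\right)\right) - 499\right) \left(133 + 234\right) = \left(11 \left(-7 + 1\right) - 499\right) 367 = \left(11 \left(-6\right) - 499\right) 367 = \left(-66 - 499\right) 367 = \left(-565\right) 367 = -207355$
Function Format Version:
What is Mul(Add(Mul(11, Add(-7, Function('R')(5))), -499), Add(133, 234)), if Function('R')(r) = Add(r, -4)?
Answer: -207355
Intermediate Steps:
Function('R')(r) = Add(-4, r)
Mul(Add(Mul(11, Add(-7, Function('R')(5))), -499), Add(133, 234)) = Mul(Add(Mul(11, Add(-7, Add(-4, 5))), -499), Add(133, 234)) = Mul(Add(Mul(11, Add(-7, 1)), -499), 367) = Mul(Add(Mul(11, -6), -499), 367) = Mul(Add(-66, -499), 367) = Mul(-565, 367) = -207355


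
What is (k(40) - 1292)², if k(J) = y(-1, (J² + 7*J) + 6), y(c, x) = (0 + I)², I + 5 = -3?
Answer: 1507984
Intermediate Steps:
I = -8 (I = -5 - 3 = -8)
y(c, x) = 64 (y(c, x) = (0 - 8)² = (-8)² = 64)
k(J) = 64
(k(40) - 1292)² = (64 - 1292)² = (-1228)² = 1507984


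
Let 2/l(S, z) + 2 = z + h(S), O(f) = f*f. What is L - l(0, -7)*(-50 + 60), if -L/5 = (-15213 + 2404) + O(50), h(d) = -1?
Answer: 51547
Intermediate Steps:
O(f) = f**2
l(S, z) = 2/(-3 + z) (l(S, z) = 2/(-2 + (z - 1)) = 2/(-2 + (-1 + z)) = 2/(-3 + z))
L = 51545 (L = -5*((-15213 + 2404) + 50**2) = -5*(-12809 + 2500) = -5*(-10309) = 51545)
L - l(0, -7)*(-50 + 60) = 51545 - 2/(-3 - 7)*(-50 + 60) = 51545 - 2/(-10)*10 = 51545 - 2*(-1/10)*10 = 51545 - (-1)*10/5 = 51545 - 1*(-2) = 51545 + 2 = 51547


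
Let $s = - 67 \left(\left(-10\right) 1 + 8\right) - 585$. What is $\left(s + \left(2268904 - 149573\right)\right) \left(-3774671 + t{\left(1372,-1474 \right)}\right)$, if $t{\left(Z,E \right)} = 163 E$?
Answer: $-8507161235040$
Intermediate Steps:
$s = -451$ ($s = - 67 \left(-10 + 8\right) - 585 = \left(-67\right) \left(-2\right) - 585 = 134 - 585 = -451$)
$\left(s + \left(2268904 - 149573\right)\right) \left(-3774671 + t{\left(1372,-1474 \right)}\right) = \left(-451 + \left(2268904 - 149573\right)\right) \left(-3774671 + 163 \left(-1474\right)\right) = \left(-451 + 2119331\right) \left(-3774671 - 240262\right) = 2118880 \left(-4014933\right) = -8507161235040$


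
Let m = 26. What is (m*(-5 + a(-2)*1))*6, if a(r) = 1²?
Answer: -624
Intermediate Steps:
a(r) = 1
(m*(-5 + a(-2)*1))*6 = (26*(-5 + 1*1))*6 = (26*(-5 + 1))*6 = (26*(-4))*6 = -104*6 = -624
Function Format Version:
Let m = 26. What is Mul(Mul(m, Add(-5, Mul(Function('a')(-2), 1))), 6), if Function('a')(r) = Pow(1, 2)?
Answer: -624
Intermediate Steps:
Function('a')(r) = 1
Mul(Mul(m, Add(-5, Mul(Function('a')(-2), 1))), 6) = Mul(Mul(26, Add(-5, Mul(1, 1))), 6) = Mul(Mul(26, Add(-5, 1)), 6) = Mul(Mul(26, -4), 6) = Mul(-104, 6) = -624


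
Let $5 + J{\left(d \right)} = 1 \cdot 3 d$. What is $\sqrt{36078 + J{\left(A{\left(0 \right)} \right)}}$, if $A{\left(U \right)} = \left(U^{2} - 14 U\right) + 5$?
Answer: $2 \sqrt{9022} \approx 189.97$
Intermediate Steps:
$A{\left(U \right)} = 5 + U^{2} - 14 U$
$J{\left(d \right)} = -5 + 3 d$ ($J{\left(d \right)} = -5 + 1 \cdot 3 d = -5 + 3 d$)
$\sqrt{36078 + J{\left(A{\left(0 \right)} \right)}} = \sqrt{36078 - \left(5 - 3 \left(5 + 0^{2} - 0\right)\right)} = \sqrt{36078 - \left(5 - 3 \left(5 + 0 + 0\right)\right)} = \sqrt{36078 + \left(-5 + 3 \cdot 5\right)} = \sqrt{36078 + \left(-5 + 15\right)} = \sqrt{36078 + 10} = \sqrt{36088} = 2 \sqrt{9022}$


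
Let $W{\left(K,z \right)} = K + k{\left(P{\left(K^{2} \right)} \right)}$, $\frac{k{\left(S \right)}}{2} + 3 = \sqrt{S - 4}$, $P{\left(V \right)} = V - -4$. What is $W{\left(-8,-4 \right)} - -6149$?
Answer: $6151$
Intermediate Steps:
$P{\left(V \right)} = 4 + V$ ($P{\left(V \right)} = V + 4 = 4 + V$)
$k{\left(S \right)} = -6 + 2 \sqrt{-4 + S}$ ($k{\left(S \right)} = -6 + 2 \sqrt{S - 4} = -6 + 2 \sqrt{-4 + S}$)
$W{\left(K,z \right)} = -6 + K + 2 \sqrt{K^{2}}$ ($W{\left(K,z \right)} = K + \left(-6 + 2 \sqrt{-4 + \left(4 + K^{2}\right)}\right) = K + \left(-6 + 2 \sqrt{K^{2}}\right) = -6 + K + 2 \sqrt{K^{2}}$)
$W{\left(-8,-4 \right)} - -6149 = \left(-6 - 8 + 2 \sqrt{\left(-8\right)^{2}}\right) - -6149 = \left(-6 - 8 + 2 \sqrt{64}\right) + 6149 = \left(-6 - 8 + 2 \cdot 8\right) + 6149 = \left(-6 - 8 + 16\right) + 6149 = 2 + 6149 = 6151$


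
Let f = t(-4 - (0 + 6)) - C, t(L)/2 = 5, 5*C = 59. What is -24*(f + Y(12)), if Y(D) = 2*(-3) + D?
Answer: -504/5 ≈ -100.80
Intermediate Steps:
C = 59/5 (C = (⅕)*59 = 59/5 ≈ 11.800)
t(L) = 10 (t(L) = 2*5 = 10)
Y(D) = -6 + D
f = -9/5 (f = 10 - 1*59/5 = 10 - 59/5 = -9/5 ≈ -1.8000)
-24*(f + Y(12)) = -24*(-9/5 + (-6 + 12)) = -24*(-9/5 + 6) = -24*21/5 = -504/5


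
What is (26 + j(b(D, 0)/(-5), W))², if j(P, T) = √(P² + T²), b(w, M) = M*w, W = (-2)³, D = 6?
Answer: 1156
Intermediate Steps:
W = -8
(26 + j(b(D, 0)/(-5), W))² = (26 + √(((0*6)/(-5))² + (-8)²))² = (26 + √((0*(-⅕))² + 64))² = (26 + √(0² + 64))² = (26 + √(0 + 64))² = (26 + √64)² = (26 + 8)² = 34² = 1156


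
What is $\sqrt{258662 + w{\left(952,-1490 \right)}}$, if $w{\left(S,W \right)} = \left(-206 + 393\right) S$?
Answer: $\sqrt{436686} \approx 660.82$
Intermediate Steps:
$w{\left(S,W \right)} = 187 S$
$\sqrt{258662 + w{\left(952,-1490 \right)}} = \sqrt{258662 + 187 \cdot 952} = \sqrt{258662 + 178024} = \sqrt{436686}$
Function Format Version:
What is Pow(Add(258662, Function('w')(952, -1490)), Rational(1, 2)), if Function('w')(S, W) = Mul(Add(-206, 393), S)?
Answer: Pow(436686, Rational(1, 2)) ≈ 660.82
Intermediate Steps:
Function('w')(S, W) = Mul(187, S)
Pow(Add(258662, Function('w')(952, -1490)), Rational(1, 2)) = Pow(Add(258662, Mul(187, 952)), Rational(1, 2)) = Pow(Add(258662, 178024), Rational(1, 2)) = Pow(436686, Rational(1, 2))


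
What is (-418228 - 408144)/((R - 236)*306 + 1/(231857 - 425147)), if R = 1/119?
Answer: 1118106107160/97706935267 ≈ 11.443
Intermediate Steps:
R = 1/119 ≈ 0.0084034
(-418228 - 408144)/((R - 236)*306 + 1/(231857 - 425147)) = (-418228 - 408144)/((1/119 - 236)*306 + 1/(231857 - 425147)) = -826372/(-28083/119*306 + 1/(-193290)) = -826372/(-505494/7 - 1/193290) = -826372/(-97706935267/1353030) = -826372*(-1353030/97706935267) = 1118106107160/97706935267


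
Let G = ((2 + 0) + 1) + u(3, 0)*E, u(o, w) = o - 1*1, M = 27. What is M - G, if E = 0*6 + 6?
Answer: 12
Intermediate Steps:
u(o, w) = -1 + o (u(o, w) = o - 1 = -1 + o)
E = 6 (E = 0 + 6 = 6)
G = 15 (G = ((2 + 0) + 1) + (-1 + 3)*6 = (2 + 1) + 2*6 = 3 + 12 = 15)
M - G = 27 - 1*15 = 27 - 15 = 12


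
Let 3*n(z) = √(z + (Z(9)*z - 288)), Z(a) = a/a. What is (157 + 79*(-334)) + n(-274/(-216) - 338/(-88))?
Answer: -26229 + I*√2722533/297 ≈ -26229.0 + 5.5556*I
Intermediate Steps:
Z(a) = 1
n(z) = √(-288 + 2*z)/3 (n(z) = √(z + (1*z - 288))/3 = √(z + (z - 288))/3 = √(z + (-288 + z))/3 = √(-288 + 2*z)/3)
(157 + 79*(-334)) + n(-274/(-216) - 338/(-88)) = (157 + 79*(-334)) + √(-288 + 2*(-274/(-216) - 338/(-88)))/3 = (157 - 26386) + √(-288 + 2*(-274*(-1/216) - 338*(-1/88)))/3 = -26229 + √(-288 + 2*(137/108 + 169/44))/3 = -26229 + √(-288 + 2*(3035/594))/3 = -26229 + √(-288 + 3035/297)/3 = -26229 + √(-82501/297)/3 = -26229 + (I*√2722533/99)/3 = -26229 + I*√2722533/297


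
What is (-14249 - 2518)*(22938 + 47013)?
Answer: -1172868417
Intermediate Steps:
(-14249 - 2518)*(22938 + 47013) = -16767*69951 = -1172868417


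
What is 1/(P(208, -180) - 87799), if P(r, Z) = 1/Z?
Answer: -180/15803821 ≈ -1.1390e-5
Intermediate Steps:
1/(P(208, -180) - 87799) = 1/(1/(-180) - 87799) = 1/(-1/180 - 87799) = 1/(-15803821/180) = -180/15803821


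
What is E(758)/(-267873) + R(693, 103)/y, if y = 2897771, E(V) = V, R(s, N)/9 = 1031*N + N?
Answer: 254067945254/776234611083 ≈ 0.32731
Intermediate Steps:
R(s, N) = 9288*N (R(s, N) = 9*(1031*N + N) = 9*(1032*N) = 9288*N)
E(758)/(-267873) + R(693, 103)/y = 758/(-267873) + (9288*103)/2897771 = 758*(-1/267873) + 956664*(1/2897771) = -758/267873 + 956664/2897771 = 254067945254/776234611083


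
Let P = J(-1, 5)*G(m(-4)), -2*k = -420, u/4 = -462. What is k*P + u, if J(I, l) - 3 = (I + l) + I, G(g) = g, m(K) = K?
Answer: -6888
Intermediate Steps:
u = -1848 (u = 4*(-462) = -1848)
k = 210 (k = -1/2*(-420) = 210)
J(I, l) = 3 + l + 2*I (J(I, l) = 3 + ((I + l) + I) = 3 + (l + 2*I) = 3 + l + 2*I)
P = -24 (P = (3 + 5 + 2*(-1))*(-4) = (3 + 5 - 2)*(-4) = 6*(-4) = -24)
k*P + u = 210*(-24) - 1848 = -5040 - 1848 = -6888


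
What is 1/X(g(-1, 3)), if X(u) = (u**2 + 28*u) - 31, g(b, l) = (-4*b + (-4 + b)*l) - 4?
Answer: -1/226 ≈ -0.0044248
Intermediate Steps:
g(b, l) = -4 - 4*b + l*(-4 + b) (g(b, l) = (-4*b + l*(-4 + b)) - 4 = -4 - 4*b + l*(-4 + b))
X(u) = -31 + u**2 + 28*u
1/X(g(-1, 3)) = 1/(-31 + (-4 - 4*(-1) - 4*3 - 1*3)**2 + 28*(-4 - 4*(-1) - 4*3 - 1*3)) = 1/(-31 + (-4 + 4 - 12 - 3)**2 + 28*(-4 + 4 - 12 - 3)) = 1/(-31 + (-15)**2 + 28*(-15)) = 1/(-31 + 225 - 420) = 1/(-226) = -1/226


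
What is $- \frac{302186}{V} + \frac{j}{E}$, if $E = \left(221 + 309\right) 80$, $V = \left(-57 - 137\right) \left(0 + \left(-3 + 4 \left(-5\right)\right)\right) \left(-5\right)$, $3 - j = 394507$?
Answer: $\frac{50141277}{11824300} \approx 4.2405$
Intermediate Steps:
$j = -394504$ ($j = 3 - 394507 = -394504$)
$V = -22310$ ($V = - 194 \left(0 - 23\right) \left(-5\right) = - 194 \left(\left(-23\right) \left(-5\right)\right) = \left(-194\right) 115 = -22310$)
$E = 42400$ ($E = 530 \cdot 80 = 42400$)
$- \frac{302186}{V} + \frac{j}{E} = - \frac{302186}{-22310} - \frac{394504}{42400} = \left(-302186\right) \left(- \frac{1}{22310}\right) - \frac{49313}{5300} = \frac{151093}{11155} - \frac{49313}{5300} = \frac{50141277}{11824300}$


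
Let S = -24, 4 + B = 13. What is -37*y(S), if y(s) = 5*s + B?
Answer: 4107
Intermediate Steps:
B = 9 (B = -4 + 13 = 9)
y(s) = 9 + 5*s (y(s) = 5*s + 9 = 9 + 5*s)
-37*y(S) = -37*(9 + 5*(-24)) = -37*(9 - 120) = -37*(-111) = 4107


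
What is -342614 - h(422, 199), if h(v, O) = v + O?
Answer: -343235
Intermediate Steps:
h(v, O) = O + v
-342614 - h(422, 199) = -342614 - (199 + 422) = -342614 - 1*621 = -342614 - 621 = -343235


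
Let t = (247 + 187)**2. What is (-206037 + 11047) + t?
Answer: -6634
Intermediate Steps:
t = 188356 (t = 434**2 = 188356)
(-206037 + 11047) + t = (-206037 + 11047) + 188356 = -194990 + 188356 = -6634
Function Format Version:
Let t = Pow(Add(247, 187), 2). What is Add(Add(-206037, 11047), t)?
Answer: -6634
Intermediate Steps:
t = 188356 (t = Pow(434, 2) = 188356)
Add(Add(-206037, 11047), t) = Add(Add(-206037, 11047), 188356) = Add(-194990, 188356) = -6634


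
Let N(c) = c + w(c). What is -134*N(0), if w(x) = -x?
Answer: 0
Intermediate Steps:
N(c) = 0 (N(c) = c - c = 0)
-134*N(0) = -134*0 = 0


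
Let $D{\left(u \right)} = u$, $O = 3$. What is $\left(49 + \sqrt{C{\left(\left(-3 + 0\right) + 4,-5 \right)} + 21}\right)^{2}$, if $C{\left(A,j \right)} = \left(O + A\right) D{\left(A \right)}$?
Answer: $2916$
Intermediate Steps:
$C{\left(A,j \right)} = A \left(3 + A\right)$ ($C{\left(A,j \right)} = \left(3 + A\right) A = A \left(3 + A\right)$)
$\left(49 + \sqrt{C{\left(\left(-3 + 0\right) + 4,-5 \right)} + 21}\right)^{2} = \left(49 + \sqrt{\left(\left(-3 + 0\right) + 4\right) \left(3 + \left(\left(-3 + 0\right) + 4\right)\right) + 21}\right)^{2} = \left(49 + \sqrt{\left(-3 + 4\right) \left(3 + \left(-3 + 4\right)\right) + 21}\right)^{2} = \left(49 + \sqrt{1 \left(3 + 1\right) + 21}\right)^{2} = \left(49 + \sqrt{1 \cdot 4 + 21}\right)^{2} = \left(49 + \sqrt{4 + 21}\right)^{2} = \left(49 + \sqrt{25}\right)^{2} = \left(49 + 5\right)^{2} = 54^{2} = 2916$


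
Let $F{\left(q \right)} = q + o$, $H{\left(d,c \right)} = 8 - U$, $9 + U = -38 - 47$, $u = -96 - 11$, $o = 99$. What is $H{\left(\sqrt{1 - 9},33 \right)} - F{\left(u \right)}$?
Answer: $110$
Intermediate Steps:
$u = -107$
$U = -94$ ($U = -9 - 85 = -94$)
$H{\left(d,c \right)} = 102$ ($H{\left(d,c \right)} = 8 - -94 = 8 + 94 = 102$)
$F{\left(q \right)} = 99 + q$ ($F{\left(q \right)} = q + 99 = 99 + q$)
$H{\left(\sqrt{1 - 9},33 \right)} - F{\left(u \right)} = 102 - \left(99 - 107\right) = 102 - -8 = 102 + 8 = 110$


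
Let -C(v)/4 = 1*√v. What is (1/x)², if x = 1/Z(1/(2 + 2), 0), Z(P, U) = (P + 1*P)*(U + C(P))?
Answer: 1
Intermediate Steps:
C(v) = -4*√v
Z(P, U) = 2*P*(U - 4*√P) (Z(P, U) = (P + 1*P)*(U - 4*√P) = (P + P)*(U - 4*√P) = (2*P)*(U - 4*√P) = 2*P*(U - 4*√P))
x = -1 (x = 1/(-8/(2 + 2)^(3/2) + 2*0/(2 + 2)) = 1/(-8*(1/4)^(3/2) + 2*0/4) = 1/(-8*(¼)^(3/2) + 2*(¼)*0) = 1/(-8*⅛ + 0) = 1/(-1 + 0) = 1/(-1) = -1)
(1/x)² = (1/(-1))² = (-1)² = 1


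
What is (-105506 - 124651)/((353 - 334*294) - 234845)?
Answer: 321/464 ≈ 0.69181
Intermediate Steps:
(-105506 - 124651)/((353 - 334*294) - 234845) = -230157/((353 - 98196) - 234845) = -230157/(-97843 - 234845) = -230157/(-332688) = -230157*(-1/332688) = 321/464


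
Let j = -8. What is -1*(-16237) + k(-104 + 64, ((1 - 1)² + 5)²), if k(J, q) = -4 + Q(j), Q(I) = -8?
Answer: 16225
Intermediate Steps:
k(J, q) = -12 (k(J, q) = -4 - 8 = -12)
-1*(-16237) + k(-104 + 64, ((1 - 1)² + 5)²) = -1*(-16237) - 12 = 16237 - 12 = 16225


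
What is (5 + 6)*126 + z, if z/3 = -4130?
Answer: -11004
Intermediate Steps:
z = -12390 (z = 3*(-4130) = -12390)
(5 + 6)*126 + z = (5 + 6)*126 - 12390 = 11*126 - 12390 = 1386 - 12390 = -11004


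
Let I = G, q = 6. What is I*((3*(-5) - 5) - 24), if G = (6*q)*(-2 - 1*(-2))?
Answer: 0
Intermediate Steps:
G = 0 (G = (6*6)*(-2 - 1*(-2)) = 36*(-2 + 2) = 36*0 = 0)
I = 0
I*((3*(-5) - 5) - 24) = 0*((3*(-5) - 5) - 24) = 0*((-15 - 5) - 24) = 0*(-20 - 24) = 0*(-44) = 0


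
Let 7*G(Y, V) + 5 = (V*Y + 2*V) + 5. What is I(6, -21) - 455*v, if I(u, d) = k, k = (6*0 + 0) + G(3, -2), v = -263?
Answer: 837645/7 ≈ 1.1966e+5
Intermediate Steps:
G(Y, V) = 2*V/7 + V*Y/7 (G(Y, V) = -5/7 + ((V*Y + 2*V) + 5)/7 = -5/7 + ((2*V + V*Y) + 5)/7 = -5/7 + (5 + 2*V + V*Y)/7 = -5/7 + (5/7 + 2*V/7 + V*Y/7) = 2*V/7 + V*Y/7)
k = -10/7 (k = (6*0 + 0) + (⅐)*(-2)*(2 + 3) = (0 + 0) + (⅐)*(-2)*5 = 0 - 10/7 = -10/7 ≈ -1.4286)
I(u, d) = -10/7
I(6, -21) - 455*v = -10/7 - 455*(-263) = -10/7 + 119665 = 837645/7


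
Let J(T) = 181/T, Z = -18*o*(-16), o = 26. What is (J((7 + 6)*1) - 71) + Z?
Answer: 96602/13 ≈ 7430.9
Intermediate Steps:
Z = 7488 (Z = -18*26*(-16) = -468*(-16) = 7488)
(J((7 + 6)*1) - 71) + Z = (181/(((7 + 6)*1)) - 71) + 7488 = (181/((13*1)) - 71) + 7488 = (181/13 - 71) + 7488 = -742/13 + 7488 = 96602/13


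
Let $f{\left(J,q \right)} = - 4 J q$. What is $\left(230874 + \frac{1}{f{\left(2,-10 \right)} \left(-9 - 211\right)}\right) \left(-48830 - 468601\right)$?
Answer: $- \frac{2102520018096969}{17600} \approx -1.1946 \cdot 10^{11}$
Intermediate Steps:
$f{\left(J,q \right)} = - 4 J q$
$\left(230874 + \frac{1}{f{\left(2,-10 \right)} \left(-9 - 211\right)}\right) \left(-48830 - 468601\right) = \left(230874 + \frac{1}{\left(-4\right) 2 \left(-10\right) \left(-9 - 211\right)}\right) \left(-48830 - 468601\right) = \left(230874 + \frac{1}{80 \left(-220\right)}\right) \left(-517431\right) = \left(230874 + \frac{1}{-17600}\right) \left(-517431\right) = \left(230874 - \frac{1}{17600}\right) \left(-517431\right) = \frac{4063382399}{17600} \left(-517431\right) = - \frac{2102520018096969}{17600}$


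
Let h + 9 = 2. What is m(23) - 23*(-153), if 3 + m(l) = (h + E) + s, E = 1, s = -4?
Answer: 3506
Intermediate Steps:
h = -7 (h = -9 + 2 = -7)
m(l) = -13 (m(l) = -3 + ((-7 + 1) - 4) = -3 + (-6 - 4) = -3 - 10 = -13)
m(23) - 23*(-153) = -13 - 23*(-153) = -13 + 3519 = 3506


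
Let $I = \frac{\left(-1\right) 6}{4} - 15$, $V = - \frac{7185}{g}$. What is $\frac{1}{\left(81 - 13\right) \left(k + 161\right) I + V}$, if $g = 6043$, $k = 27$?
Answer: $- \frac{6043}{1274693433} \approx -4.7407 \cdot 10^{-6}$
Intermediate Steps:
$V = - \frac{7185}{6043} \approx -1.189$
$I = - \frac{33}{2}$ ($I = \left(-6\right) \frac{1}{4} - 15 = - \frac{3}{2} - 15 = - \frac{33}{2} \approx -16.5$)
$\frac{1}{\left(81 - 13\right) \left(k + 161\right) I + V} = \frac{1}{\left(81 - 13\right) \left(27 + 161\right) \left(- \frac{33}{2}\right) - \frac{7185}{6043}} = \frac{1}{68 \cdot 188 \left(- \frac{33}{2}\right) - \frac{7185}{6043}} = \frac{1}{12784 \left(- \frac{33}{2}\right) - \frac{7185}{6043}} = \frac{1}{-210936 - \frac{7185}{6043}} = \frac{1}{- \frac{1274693433}{6043}} = - \frac{6043}{1274693433}$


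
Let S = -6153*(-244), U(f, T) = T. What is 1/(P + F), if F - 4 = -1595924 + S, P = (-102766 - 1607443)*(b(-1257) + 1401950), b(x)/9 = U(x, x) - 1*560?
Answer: -1/2369660554361 ≈ -4.2200e-13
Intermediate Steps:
S = 1501332
b(x) = -5040 + 9*x (b(x) = 9*(x - 1*560) = 9*(x - 560) = 9*(-560 + x) = -5040 + 9*x)
P = -2369660459773 (P = (-102766 - 1607443)*((-5040 + 9*(-1257)) + 1401950) = -1710209*((-5040 - 11313) + 1401950) = -1710209*(-16353 + 1401950) = -1710209*1385597 = -2369660459773)
F = -94588 (F = 4 + (-1595924 + 1501332) = 4 - 94592 = -94588)
1/(P + F) = 1/(-2369660459773 - 94588) = 1/(-2369660554361) = -1/2369660554361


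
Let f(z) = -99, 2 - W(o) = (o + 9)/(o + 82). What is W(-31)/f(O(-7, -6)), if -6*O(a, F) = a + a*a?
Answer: -124/5049 ≈ -0.024559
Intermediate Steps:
O(a, F) = -a/6 - a²/6 (O(a, F) = -(a + a*a)/6 = -(a + a²)/6 = -a/6 - a²/6)
W(o) = 2 - (9 + o)/(82 + o) (W(o) = 2 - (o + 9)/(o + 82) = 2 - (9 + o)/(82 + o))
W(-31)/f(O(-7, -6)) = ((155 - 31)/(82 - 31))/(-99) = (124/51)*(-1/99) = -124/5049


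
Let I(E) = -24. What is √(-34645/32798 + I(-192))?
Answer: I*√50951414/1426 ≈ 5.0056*I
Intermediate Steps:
√(-34645/32798 + I(-192)) = √(-34645/32798 - 24) = √(-821797/32798) = I*√50951414/1426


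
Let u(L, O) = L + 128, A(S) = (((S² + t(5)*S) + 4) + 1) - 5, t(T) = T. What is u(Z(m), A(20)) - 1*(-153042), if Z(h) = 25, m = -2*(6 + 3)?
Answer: 153195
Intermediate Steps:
m = -18 (m = -2*9 = -18)
A(S) = S² + 5*S (A(S) = (((S² + 5*S) + 4) + 1) - 5 = ((4 + S² + 5*S) + 1) - 5 = (5 + S² + 5*S) - 5 = S² + 5*S)
u(L, O) = 128 + L
u(Z(m), A(20)) - 1*(-153042) = (128 + 25) - 1*(-153042) = 153 + 153042 = 153195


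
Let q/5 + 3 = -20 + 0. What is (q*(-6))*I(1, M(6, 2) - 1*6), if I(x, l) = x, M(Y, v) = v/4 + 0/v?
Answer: 690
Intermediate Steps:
M(Y, v) = v/4 (M(Y, v) = v*(¼) + 0 = v/4 + 0 = v/4)
q = -115 (q = -15 + 5*(-20 + 0) = -15 + 5*(-20) = -15 - 100 = -115)
(q*(-6))*I(1, M(6, 2) - 1*6) = -115*(-6)*1 = 690*1 = 690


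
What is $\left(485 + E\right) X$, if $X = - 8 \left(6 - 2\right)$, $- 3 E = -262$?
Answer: $- \frac{54944}{3} \approx -18315.0$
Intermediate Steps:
$E = \frac{262}{3}$ ($E = \left(- \frac{1}{3}\right) \left(-262\right) = \frac{262}{3} \approx 87.333$)
$X = -32$ ($X = \left(-8\right) 4 = -32$)
$\left(485 + E\right) X = \left(485 + \frac{262}{3}\right) \left(-32\right) = \frac{1717}{3} \left(-32\right) = - \frac{54944}{3}$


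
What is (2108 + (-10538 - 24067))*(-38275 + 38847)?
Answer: -18588284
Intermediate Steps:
(2108 + (-10538 - 24067))*(-38275 + 38847) = (2108 - 34605)*572 = -32497*572 = -18588284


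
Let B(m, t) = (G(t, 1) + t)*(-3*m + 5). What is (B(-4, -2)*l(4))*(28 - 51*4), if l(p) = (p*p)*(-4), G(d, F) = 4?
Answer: 382976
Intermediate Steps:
B(m, t) = (4 + t)*(5 - 3*m) (B(m, t) = (4 + t)*(-3*m + 5) = (4 + t)*(5 - 3*m))
l(p) = -4*p² (l(p) = p²*(-4) = -4*p²)
(B(-4, -2)*l(4))*(28 - 51*4) = ((20 - 12*(-4) + 5*(-2) - 3*(-4)*(-2))*(-4*4²))*(28 - 51*4) = ((20 + 48 - 10 - 24)*(-4*16))*(28 - 204) = (34*(-64))*(-176) = -2176*(-176) = 382976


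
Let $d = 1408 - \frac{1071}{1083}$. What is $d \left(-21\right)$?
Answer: $- \frac{10666551}{361} \approx -29547.0$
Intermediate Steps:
$d = \frac{507931}{361}$ ($d = 1408 - \frac{357}{361} = \frac{507931}{361} \approx 1407.0$)
$d \left(-21\right) = \frac{507931}{361} \left(-21\right) = - \frac{10666551}{361}$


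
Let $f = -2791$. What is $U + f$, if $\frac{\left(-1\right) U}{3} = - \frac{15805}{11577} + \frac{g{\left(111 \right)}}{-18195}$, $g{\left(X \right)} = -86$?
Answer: $- \frac{65227369034}{23404835} \approx -2786.9$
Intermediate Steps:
$U = \frac{95525451}{23404835}$ ($U = - 3 \left(- \frac{15805}{11577} - \frac{86}{-18195}\right) = - 3 \left(\left(-15805\right) \frac{1}{11577} - - \frac{86}{18195}\right) = - 3 \left(- \frac{15805}{11577} + \frac{86}{18195}\right) = \left(-3\right) \left(- \frac{31841817}{23404835}\right) = \frac{95525451}{23404835} \approx 4.0814$)
$U + f = \frac{95525451}{23404835} - 2791 = - \frac{65227369034}{23404835}$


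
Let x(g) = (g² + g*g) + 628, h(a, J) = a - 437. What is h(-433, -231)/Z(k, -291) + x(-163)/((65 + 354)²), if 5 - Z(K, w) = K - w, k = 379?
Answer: 37698492/23349613 ≈ 1.6145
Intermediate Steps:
Z(K, w) = 5 + w - K (Z(K, w) = 5 - (K - w) = 5 + (w - K) = 5 + w - K)
h(a, J) = -437 + a
x(g) = 628 + 2*g² (x(g) = (g² + g²) + 628 = 2*g² + 628 = 628 + 2*g²)
h(-433, -231)/Z(k, -291) + x(-163)/((65 + 354)²) = (-437 - 433)/(5 - 291 - 1*379) + (628 + 2*(-163)²)/((65 + 354)²) = -870/(5 - 291 - 379) + (628 + 2*26569)/(419²) = -870/(-665) + (628 + 53138)/175561 = -870*(-1/665) + 53766*(1/175561) = 174/133 + 53766/175561 = 37698492/23349613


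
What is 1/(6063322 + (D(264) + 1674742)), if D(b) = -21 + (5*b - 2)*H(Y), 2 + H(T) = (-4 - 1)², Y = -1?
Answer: 1/7768357 ≈ 1.2873e-7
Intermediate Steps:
H(T) = 23 (H(T) = -2 + (-4 - 1)² = -2 + (-5)² = -2 + 25 = 23)
D(b) = -67 + 115*b (D(b) = -21 + (5*b - 2)*23 = -21 + (-2 + 5*b)*23 = -21 + (-46 + 115*b) = -67 + 115*b)
1/(6063322 + (D(264) + 1674742)) = 1/(6063322 + ((-67 + 115*264) + 1674742)) = 1/(6063322 + ((-67 + 30360) + 1674742)) = 1/(6063322 + (30293 + 1674742)) = 1/(6063322 + 1705035) = 1/7768357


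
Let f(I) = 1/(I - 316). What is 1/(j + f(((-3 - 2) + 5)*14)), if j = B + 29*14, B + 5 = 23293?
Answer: 316/7487303 ≈ 4.2205e-5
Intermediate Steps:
B = 23288 (B = -5 + 23293 = 23288)
j = 23694 (j = 23288 + 29*14 = 23288 + 406 = 23694)
f(I) = 1/(-316 + I)
1/(j + f(((-3 - 2) + 5)*14)) = 1/(23694 + 1/(-316 + ((-3 - 2) + 5)*14)) = 1/(23694 + 1/(-316 + (-5 + 5)*14)) = 1/(23694 + 1/(-316 + 0*14)) = 1/(23694 + 1/(-316 + 0)) = 1/(23694 + 1/(-316)) = 1/(23694 - 1/316) = 1/(7487303/316) = 316/7487303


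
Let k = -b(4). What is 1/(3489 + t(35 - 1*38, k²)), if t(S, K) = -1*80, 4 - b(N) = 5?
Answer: 1/3409 ≈ 0.00029334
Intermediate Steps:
b(N) = -1 (b(N) = 4 - 1*5 = 4 - 5 = -1)
k = 1 (k = -1*(-1) = 1)
t(S, K) = -80
1/(3489 + t(35 - 1*38, k²)) = 1/(3489 - 80) = 1/3409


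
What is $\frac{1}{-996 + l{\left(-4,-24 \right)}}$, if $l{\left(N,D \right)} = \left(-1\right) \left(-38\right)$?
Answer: $- \frac{1}{958} \approx -0.0010438$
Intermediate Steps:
$l{\left(N,D \right)} = 38$
$\frac{1}{-996 + l{\left(-4,-24 \right)}} = \frac{1}{-996 + 38} = \frac{1}{-958} = - \frac{1}{958}$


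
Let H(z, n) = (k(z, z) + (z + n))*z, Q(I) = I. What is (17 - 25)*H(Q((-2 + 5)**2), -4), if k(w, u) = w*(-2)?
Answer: 936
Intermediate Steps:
k(w, u) = -2*w
H(z, n) = z*(n - z) (H(z, n) = (-2*z + (z + n))*z = (-2*z + (n + z))*z = (n - z)*z = z*(n - z))
(17 - 25)*H(Q((-2 + 5)**2), -4) = (17 - 25)*((-2 + 5)**2*(-4 - (-2 + 5)**2)) = -8*3**2*(-4 - 1*3**2) = -72*(-4 - 1*9) = -72*(-4 - 9) = -72*(-13) = -8*(-117) = 936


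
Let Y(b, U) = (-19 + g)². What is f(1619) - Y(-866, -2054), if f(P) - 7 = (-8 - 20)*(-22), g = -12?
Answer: -338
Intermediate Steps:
Y(b, U) = 961 (Y(b, U) = (-19 - 12)² = (-31)² = 961)
f(P) = 623 (f(P) = 7 + (-8 - 20)*(-22) = 7 - 28*(-22) = 7 + 616 = 623)
f(1619) - Y(-866, -2054) = 623 - 1*961 = 623 - 961 = -338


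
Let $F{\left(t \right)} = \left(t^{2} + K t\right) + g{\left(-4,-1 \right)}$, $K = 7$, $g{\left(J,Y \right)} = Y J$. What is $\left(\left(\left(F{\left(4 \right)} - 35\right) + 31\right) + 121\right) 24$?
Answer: $3960$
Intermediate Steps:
$g{\left(J,Y \right)} = J Y$
$F{\left(t \right)} = 4 + t^{2} + 7 t$ ($F{\left(t \right)} = \left(t^{2} + 7 t\right) - -4 = \left(t^{2} + 7 t\right) + 4 = 4 + t^{2} + 7 t$)
$\left(\left(\left(F{\left(4 \right)} - 35\right) + 31\right) + 121\right) 24 = \left(\left(\left(\left(4 + 4^{2} + 7 \cdot 4\right) - 35\right) + 31\right) + 121\right) 24 = \left(\left(\left(\left(4 + 16 + 28\right) - 35\right) + 31\right) + 121\right) 24 = \left(\left(\left(48 - 35\right) + 31\right) + 121\right) 24 = \left(\left(13 + 31\right) + 121\right) 24 = \left(44 + 121\right) 24 = 165 \cdot 24 = 3960$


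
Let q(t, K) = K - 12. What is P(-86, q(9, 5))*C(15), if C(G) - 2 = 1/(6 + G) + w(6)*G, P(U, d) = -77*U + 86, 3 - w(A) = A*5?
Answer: -18921032/7 ≈ -2.7030e+6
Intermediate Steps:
q(t, K) = -12 + K
w(A) = 3 - 5*A (w(A) = 3 - A*5 = 3 - 5*A)
P(U, d) = 86 - 77*U
C(G) = 2 + 1/(6 + G) - 27*G (C(G) = 2 + (1/(6 + G) + (3 - 5*6)*G) = 2 + (1/(6 + G) + (3 - 30)*G) = 2 + (1/(6 + G) - 27*G) = 2 + 1/(6 + G) - 27*G)
P(-86, q(9, 5))*C(15) = (86 - 77*(-86))*((13 - 160*15 - 27*15²)/(6 + 15)) = (86 + 6622)*((13 - 2400 - 27*225)/21) = 6708*((13 - 2400 - 6075)/21) = 6708*((1/21)*(-8462)) = 6708*(-8462/21) = -18921032/7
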